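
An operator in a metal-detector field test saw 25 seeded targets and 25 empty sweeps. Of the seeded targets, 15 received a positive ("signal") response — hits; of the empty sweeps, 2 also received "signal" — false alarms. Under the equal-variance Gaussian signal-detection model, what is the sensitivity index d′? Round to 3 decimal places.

d′ = 1.658

H = 15/25 = 0.6000
FA = 2/25 = 0.0800
z(0.6000) = 0.2533, z(0.0800) = -1.4051
d' = z(H) − z(FA) = 0.2533 − (-1.4051) = 1.6584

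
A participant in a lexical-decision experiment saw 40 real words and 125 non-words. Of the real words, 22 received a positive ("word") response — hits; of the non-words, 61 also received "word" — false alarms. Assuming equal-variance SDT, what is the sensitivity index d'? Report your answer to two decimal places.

H = 22/40 = 0.5500
FA = 61/125 = 0.4880
z(H) = 0.126
z(FA) = -0.030
d' = z(H) − z(FA) = 0.126 − (-0.030) = 0.156

d' = 0.16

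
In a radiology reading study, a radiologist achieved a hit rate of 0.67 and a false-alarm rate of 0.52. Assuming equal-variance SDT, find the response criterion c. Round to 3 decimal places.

z(0.67) = 0.4399, z(0.52) = 0.0502
c = −½·[z(H) + z(FA)] = −0.5 × (0.4399 + 0.0502) = -0.24505

c = -0.245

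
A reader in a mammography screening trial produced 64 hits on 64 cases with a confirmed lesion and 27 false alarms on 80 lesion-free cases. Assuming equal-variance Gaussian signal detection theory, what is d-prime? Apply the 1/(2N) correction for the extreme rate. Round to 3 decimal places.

The hit rate is 64/64 = 1, so apply the 1/(2N) correction: H → 1 − 1/(2·64) = 0.99219.
z(H) = z(0.99219) = 2.4177
z(FA) = z(0.33750) = -0.4193
d' = 2.4177 − (-0.4193) = 2.8370

d-prime = 2.837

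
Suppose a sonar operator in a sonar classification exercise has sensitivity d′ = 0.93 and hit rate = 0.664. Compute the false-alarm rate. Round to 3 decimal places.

false-alarm rate = 0.306

z(hit rate) = z(0.664) = 0.4234
z(FA) = z(H) − d' = 0.4234 − 0.93 = -0.5066
false-alarm rate = Φ(-0.5066) = 0.3062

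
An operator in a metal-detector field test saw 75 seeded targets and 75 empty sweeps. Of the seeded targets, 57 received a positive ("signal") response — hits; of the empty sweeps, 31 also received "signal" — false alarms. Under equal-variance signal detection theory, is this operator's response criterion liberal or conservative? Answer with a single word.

z(H) = 0.706, z(FA) = -0.219
c = −½·(z(H) + z(FA)) = -0.2435
c < 0 → liberal criterion (biased toward responding “yes”).

liberal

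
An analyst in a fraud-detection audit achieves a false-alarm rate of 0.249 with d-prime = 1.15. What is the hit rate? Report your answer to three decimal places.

z(false-alarm rate) = z(0.249) = -0.6776
z(H) = z(FA) + d' = -0.6776 + 1.15 = 0.4724
hit rate = Φ(0.4724) = 0.6817

hit rate = 0.682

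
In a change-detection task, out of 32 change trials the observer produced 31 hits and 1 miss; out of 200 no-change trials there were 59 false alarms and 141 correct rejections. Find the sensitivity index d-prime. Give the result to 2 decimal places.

d-prime = 2.40

H = 31/32 = 0.9688
FA = 59/200 = 0.2950
Φ⁻¹(H) = 1.863
Φ⁻¹(FA) = -0.539
d' = z(H) − z(FA) = 1.863 − (-0.539) = 2.402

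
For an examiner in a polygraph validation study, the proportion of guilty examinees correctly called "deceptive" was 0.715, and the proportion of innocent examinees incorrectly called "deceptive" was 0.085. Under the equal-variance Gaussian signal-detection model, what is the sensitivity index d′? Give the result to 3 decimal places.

z(H) = z(0.715) = 0.5681
z(FA) = z(0.085) = -1.3722
d' = z(H) − z(FA) = 0.5681 − (-1.3722) = 1.9403

d′ = 1.940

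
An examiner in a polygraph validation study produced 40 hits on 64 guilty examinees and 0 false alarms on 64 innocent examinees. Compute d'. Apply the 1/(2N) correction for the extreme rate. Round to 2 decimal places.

d' = 2.74

The false-alarm rate is 0/64 = 0, so apply the 1/(2N) correction: FA → 1/(2·64) = 0.00781.
z(H) = z(0.62500) = 0.319
z(FA) = z(0.00781) = -2.418
d' = 0.319 − (-2.418) = 2.737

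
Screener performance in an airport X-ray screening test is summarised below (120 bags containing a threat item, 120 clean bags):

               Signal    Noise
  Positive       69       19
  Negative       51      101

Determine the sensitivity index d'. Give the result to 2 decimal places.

d' = 1.19

H = 69/120 = 0.5750
FA = 19/120 = 0.1583
z(0.5750) = 0.189, z(0.1583) = -1.001
d' = z(H) − z(FA) = 0.189 − (-1.001) = 1.190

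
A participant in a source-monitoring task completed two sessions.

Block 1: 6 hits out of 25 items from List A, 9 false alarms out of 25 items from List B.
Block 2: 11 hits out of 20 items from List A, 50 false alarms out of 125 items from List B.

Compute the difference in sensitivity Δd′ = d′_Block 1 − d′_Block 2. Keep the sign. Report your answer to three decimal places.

Δd′ = -0.727

Block 1: z(0.2400) = -0.7063, z(0.3600) = -0.3585, d' = -0.3478
Block 2: z(0.5500) = 0.1257, z(0.4000) = -0.2533, d' = 0.3790
Δd' = d'_Block 1 − d'_Block 2 = -0.3478 − 0.3790 = -0.7268
Block 2 has the higher sensitivity.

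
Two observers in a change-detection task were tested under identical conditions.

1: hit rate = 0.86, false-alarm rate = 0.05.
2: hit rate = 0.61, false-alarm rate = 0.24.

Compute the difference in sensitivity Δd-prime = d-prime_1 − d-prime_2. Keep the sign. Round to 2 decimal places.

Δd-prime = 1.74

1: z(0.86) = 1.080, z(0.05) = -1.645, d' = 2.725
2: z(0.61) = 0.279, z(0.24) = -0.706, d' = 0.985
Δd' = d'_1 − d'_2 = 2.725 − 0.985 = 1.740
1 has the higher sensitivity.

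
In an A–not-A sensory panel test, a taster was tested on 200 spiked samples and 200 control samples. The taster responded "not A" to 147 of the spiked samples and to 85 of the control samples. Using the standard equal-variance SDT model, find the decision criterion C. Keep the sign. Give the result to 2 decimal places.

H = 147/200 = 0.7350
FA = 85/200 = 0.4250
Φ⁻¹(H) = Φ⁻¹(0.7350) = 0.6280
Φ⁻¹(FA) = Φ⁻¹(0.4250) = -0.1891
c = −½·[z(H) + z(FA)] = −0.5 × (0.6280 + (-0.1891)) = -0.21945

C = -0.22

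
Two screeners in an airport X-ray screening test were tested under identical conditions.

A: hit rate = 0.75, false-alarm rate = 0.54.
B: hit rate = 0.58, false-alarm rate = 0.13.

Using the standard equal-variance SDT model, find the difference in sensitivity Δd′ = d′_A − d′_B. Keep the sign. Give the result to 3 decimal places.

Δd′ = -0.754

A: z(0.75) = 0.6745, z(0.54) = 0.1004, d' = 0.5741
B: z(0.58) = 0.2019, z(0.13) = -1.1264, d' = 1.3283
Δd' = d'_A − d'_B = 0.5741 − 1.3283 = -0.7542
B has the higher sensitivity.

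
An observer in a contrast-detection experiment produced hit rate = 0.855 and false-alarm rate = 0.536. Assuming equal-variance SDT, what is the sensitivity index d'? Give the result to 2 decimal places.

Φ⁻¹(H) = 1.0581
Φ⁻¹(FA) = 0.0904
d' = z(H) − z(FA) = 1.0581 − 0.0904 = 0.9677

d' = 0.97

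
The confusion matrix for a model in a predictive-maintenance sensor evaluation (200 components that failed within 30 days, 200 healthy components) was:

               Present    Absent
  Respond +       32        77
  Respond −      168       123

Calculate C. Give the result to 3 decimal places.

C = 0.643

H = 32/200 = 0.1600
FA = 77/200 = 0.3850
z(H) = z(0.1600) = -0.9945
z(FA) = z(0.3850) = -0.2924
c = −½·[z(H) + z(FA)] = −0.5 × (-0.9945 + (-0.2924)) = 0.64345
c > 0: the model has a conservative response bias.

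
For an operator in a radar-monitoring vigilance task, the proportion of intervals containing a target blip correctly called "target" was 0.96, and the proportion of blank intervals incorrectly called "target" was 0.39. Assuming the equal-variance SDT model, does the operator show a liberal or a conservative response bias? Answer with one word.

liberal

z(H) = 1.751, z(FA) = -0.279
c = −½·(z(H) + z(FA)) = -0.736
c < 0 → liberal criterion (biased toward responding “yes”).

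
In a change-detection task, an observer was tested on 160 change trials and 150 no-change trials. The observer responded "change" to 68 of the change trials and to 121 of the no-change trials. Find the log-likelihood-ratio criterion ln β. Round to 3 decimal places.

ln β = 0.357

H = 68/160 = 0.4250
FA = 121/150 = 0.8067
z(0.4250) = -0.1891, z(0.8067) = 0.8658
ln β = −½·[z(H)² − z(FA)²] = −0.5 × (0.0358 − 0.7496) = 0.3569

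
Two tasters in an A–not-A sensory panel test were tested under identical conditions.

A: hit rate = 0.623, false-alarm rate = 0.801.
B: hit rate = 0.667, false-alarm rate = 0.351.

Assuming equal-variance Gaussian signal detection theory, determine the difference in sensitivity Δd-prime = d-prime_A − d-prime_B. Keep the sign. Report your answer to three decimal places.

Δd-prime = -1.346

A: z(0.623) = 0.3134, z(0.801) = 0.8452, d' = -0.5318
B: z(0.667) = 0.4316, z(0.351) = -0.3826, d' = 0.8142
Δd' = d'_A − d'_B = -0.5318 − 0.8142 = -1.3460
B has the higher sensitivity.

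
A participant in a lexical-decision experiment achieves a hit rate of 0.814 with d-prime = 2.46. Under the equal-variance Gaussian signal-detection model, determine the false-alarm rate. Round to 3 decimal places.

false-alarm rate = 0.059

z(hit rate) = z(0.814) = 0.8927
z(FA) = z(H) − d' = 0.8927 − 2.46 = -1.5673
false-alarm rate = Φ(-1.5673) = 0.0585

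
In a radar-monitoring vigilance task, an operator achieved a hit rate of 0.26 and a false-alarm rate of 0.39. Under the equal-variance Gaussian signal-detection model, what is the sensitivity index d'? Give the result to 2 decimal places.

d' = -0.36

z(H) = z(0.26) = -0.643
z(FA) = z(0.39) = -0.279
d' = z(H) − z(FA) = -0.643 − (-0.279) = -0.364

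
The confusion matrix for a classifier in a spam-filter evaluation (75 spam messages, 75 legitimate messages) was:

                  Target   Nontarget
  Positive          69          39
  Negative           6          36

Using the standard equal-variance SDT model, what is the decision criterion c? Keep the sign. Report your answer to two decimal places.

c = -0.73

H = 69/75 = 0.9200
FA = 39/75 = 0.5200
Φ⁻¹(H) = Φ⁻¹(0.9200) = 1.405
Φ⁻¹(FA) = Φ⁻¹(0.5200) = 0.050
c = −½·[z(H) + z(FA)] = −0.5 × (1.405 + 0.050) = -0.7275
c < 0: the classifier has a liberal response bias.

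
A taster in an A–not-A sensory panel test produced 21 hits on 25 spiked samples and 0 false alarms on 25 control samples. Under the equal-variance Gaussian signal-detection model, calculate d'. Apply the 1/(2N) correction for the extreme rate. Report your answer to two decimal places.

The false-alarm rate is 0/25 = 0, so apply the 1/(2N) correction: FA → 1/(2·25) = 0.02000.
z(H) = z(0.84000) = 0.994
z(FA) = z(0.02000) = -2.054
d' = 0.994 − (-2.054) = 3.048

d' = 3.05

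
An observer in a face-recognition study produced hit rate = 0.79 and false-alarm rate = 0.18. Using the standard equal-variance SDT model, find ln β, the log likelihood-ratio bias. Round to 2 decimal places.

ln β = 0.09

z(H) = 0.806
z(FA) = -0.915
ln β = −½·[z(H)² − z(FA)²] = −0.5 × (0.650 − 0.837) = 0.0935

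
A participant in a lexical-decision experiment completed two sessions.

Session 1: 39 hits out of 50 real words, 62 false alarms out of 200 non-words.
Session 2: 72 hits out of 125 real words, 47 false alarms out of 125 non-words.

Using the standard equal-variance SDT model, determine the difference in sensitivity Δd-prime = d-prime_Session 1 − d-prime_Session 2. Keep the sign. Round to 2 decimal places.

Session 1: z(0.7800) = 0.772, z(0.3100) = -0.496, d' = 1.268
Session 2: z(0.5760) = 0.192, z(0.3760) = -0.316, d' = 0.508
Δd' = d'_Session 1 − d'_Session 2 = 1.268 − 0.508 = 0.760
Session 1 has the higher sensitivity.

Δd-prime = 0.76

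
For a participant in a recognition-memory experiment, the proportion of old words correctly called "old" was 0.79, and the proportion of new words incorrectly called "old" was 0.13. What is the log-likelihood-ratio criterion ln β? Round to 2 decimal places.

z(H) = 0.806
z(FA) = -1.126
ln β = −½·[z(H)² − z(FA)²] = −0.5 × (0.650 − 1.268) = 0.309

ln β = 0.31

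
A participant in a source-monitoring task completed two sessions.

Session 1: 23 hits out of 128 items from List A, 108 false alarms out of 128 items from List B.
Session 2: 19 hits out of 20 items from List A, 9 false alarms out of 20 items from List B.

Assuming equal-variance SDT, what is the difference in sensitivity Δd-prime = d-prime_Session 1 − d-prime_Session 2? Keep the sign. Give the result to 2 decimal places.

Session 1: z(0.1797) = -0.917, z(0.8438) = 1.010, d' = -1.927
Session 2: z(0.9500) = 1.645, z(0.4500) = -0.126, d' = 1.771
Δd' = d'_Session 1 − d'_Session 2 = -1.927 − 1.771 = -3.698
Session 2 has the higher sensitivity.

Δd-prime = -3.70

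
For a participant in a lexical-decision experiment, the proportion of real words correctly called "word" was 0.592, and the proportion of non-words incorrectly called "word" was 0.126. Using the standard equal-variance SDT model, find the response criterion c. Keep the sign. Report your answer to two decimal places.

z(H) = 0.2327
z(FA) = -1.1455
c = −½·[z(H) + z(FA)] = −0.5 × (0.2327 + (-1.1455)) = 0.4564

c = 0.46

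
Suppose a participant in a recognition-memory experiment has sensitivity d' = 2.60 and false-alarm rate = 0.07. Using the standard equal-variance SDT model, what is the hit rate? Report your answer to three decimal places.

hit rate = 0.870

z(false-alarm rate) = z(0.07) = -1.4758
z(H) = z(FA) + d' = -1.4758 + 2.60 = 1.1242
hit rate = Φ(1.1242) = 0.8695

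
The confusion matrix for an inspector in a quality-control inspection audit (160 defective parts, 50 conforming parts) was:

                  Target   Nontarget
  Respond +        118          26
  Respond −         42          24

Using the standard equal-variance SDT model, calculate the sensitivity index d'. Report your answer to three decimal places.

d' = 0.586

H = 118/160 = 0.7375
FA = 26/50 = 0.5200
z(H) = z(0.7375) = 0.6357
z(FA) = z(0.5200) = 0.0502
d' = z(H) − z(FA) = 0.6357 − 0.0502 = 0.5855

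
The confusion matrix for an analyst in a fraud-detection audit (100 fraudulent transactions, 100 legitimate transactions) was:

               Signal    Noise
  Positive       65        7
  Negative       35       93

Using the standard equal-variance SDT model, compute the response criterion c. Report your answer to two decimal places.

c = 0.55

H = 65/100 = 0.6500
FA = 7/100 = 0.0700
z(H) = z(0.6500) = 0.3853
z(FA) = z(0.0700) = -1.4758
c = −½·[z(H) + z(FA)] = −0.5 × (0.3853 + (-1.4758)) = 0.54525
c > 0: the analyst has a conservative response bias.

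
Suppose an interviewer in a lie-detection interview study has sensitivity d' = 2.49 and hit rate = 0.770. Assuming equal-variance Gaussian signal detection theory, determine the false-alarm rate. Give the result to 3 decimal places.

false-alarm rate = 0.040

z(hit rate) = z(0.770) = 0.7388
z(FA) = z(H) − d' = 0.7388 − 2.49 = -1.7512
false-alarm rate = Φ(-1.7512) = 0.0400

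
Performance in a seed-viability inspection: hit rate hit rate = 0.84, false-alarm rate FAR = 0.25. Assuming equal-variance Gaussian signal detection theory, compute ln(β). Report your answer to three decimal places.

z(H) = 0.9945
z(FA) = -0.6745
ln β = −½·[z(H)² − z(FA)²] = −0.5 × (0.9890 − 0.4550) = -0.2670

ln β = -0.267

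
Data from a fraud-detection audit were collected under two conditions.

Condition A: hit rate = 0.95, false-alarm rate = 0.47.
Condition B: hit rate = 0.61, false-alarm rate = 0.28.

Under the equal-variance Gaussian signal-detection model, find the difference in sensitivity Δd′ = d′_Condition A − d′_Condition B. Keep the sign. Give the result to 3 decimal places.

Δd′ = 0.858

Condition A: z(0.95) = 1.6449, z(0.47) = -0.0753, d' = 1.7202
Condition B: z(0.61) = 0.2793, z(0.28) = -0.5828, d' = 0.8621
Δd' = d'_Condition A − d'_Condition B = 1.7202 − 0.8621 = 0.8581
Condition A has the higher sensitivity.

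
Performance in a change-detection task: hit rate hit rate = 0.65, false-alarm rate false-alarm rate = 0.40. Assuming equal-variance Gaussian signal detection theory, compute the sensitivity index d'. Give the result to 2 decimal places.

z(0.65) = 0.3853, z(0.40) = -0.2533
d' = z(H) − z(FA) = 0.3853 − (-0.2533) = 0.6386

d' = 0.64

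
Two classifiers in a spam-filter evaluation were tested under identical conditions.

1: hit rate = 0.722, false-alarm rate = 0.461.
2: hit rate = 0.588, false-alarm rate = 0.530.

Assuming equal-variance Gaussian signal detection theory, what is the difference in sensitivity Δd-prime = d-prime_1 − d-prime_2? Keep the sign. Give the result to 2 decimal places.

Δd-prime = 0.54

1: z(0.722) = 0.589, z(0.461) = -0.098, d' = 0.687
2: z(0.588) = 0.222, z(0.530) = 0.075, d' = 0.147
Δd' = d'_1 − d'_2 = 0.687 − 0.147 = 0.540
1 has the higher sensitivity.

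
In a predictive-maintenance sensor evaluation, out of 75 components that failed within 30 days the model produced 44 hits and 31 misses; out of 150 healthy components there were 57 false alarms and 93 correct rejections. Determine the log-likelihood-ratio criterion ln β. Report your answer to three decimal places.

H = 44/75 = 0.5867
FA = 57/150 = 0.3800
z(H) = 0.2191
z(FA) = -0.3055
ln β = −½·[z(H)² − z(FA)²] = −0.5 × (0.0480 − 0.0933) = 0.02265

ln β = 0.023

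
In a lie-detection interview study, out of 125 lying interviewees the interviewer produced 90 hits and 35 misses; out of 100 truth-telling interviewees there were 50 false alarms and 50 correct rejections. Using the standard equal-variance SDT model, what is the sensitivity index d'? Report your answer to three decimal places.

H = 90/125 = 0.7200
FA = 50/100 = 0.5000
z(H) = z(0.7200) = 0.5828
z(FA) = z(0.5000) = 0.0000
d' = z(H) − z(FA) = 0.5828 − 0.0000 = 0.5828

d' = 0.583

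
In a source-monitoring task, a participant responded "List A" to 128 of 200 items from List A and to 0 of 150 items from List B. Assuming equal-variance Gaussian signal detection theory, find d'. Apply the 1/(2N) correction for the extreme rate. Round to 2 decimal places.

d' = 3.07

The false-alarm rate is 0/150 = 0, so apply the 1/(2N) correction: FA → 1/(2·150) = 0.00333.
z(H) = z(0.64000) = 0.358
z(FA) = z(0.00333) = -2.713
d' = 0.358 − (-2.713) = 3.071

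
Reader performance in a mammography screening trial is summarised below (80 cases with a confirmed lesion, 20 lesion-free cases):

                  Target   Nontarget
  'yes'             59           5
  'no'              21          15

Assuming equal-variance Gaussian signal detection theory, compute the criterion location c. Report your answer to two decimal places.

H = 59/80 = 0.7375
FA = 5/20 = 0.2500
Φ⁻¹(H) = 0.6357
Φ⁻¹(FA) = -0.6745
c = −½·[z(H) + z(FA)] = −0.5 × (0.6357 + (-0.6745)) = 0.0194
c > 0: the reader has a conservative response bias.

c = 0.02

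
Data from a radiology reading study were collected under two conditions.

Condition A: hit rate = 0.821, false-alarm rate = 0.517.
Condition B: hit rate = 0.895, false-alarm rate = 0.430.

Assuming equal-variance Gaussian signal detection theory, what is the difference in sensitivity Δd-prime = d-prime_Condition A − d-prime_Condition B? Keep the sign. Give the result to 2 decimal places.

Δd-prime = -0.55

Condition A: z(0.821) = 0.919, z(0.517) = 0.043, d' = 0.876
Condition B: z(0.895) = 1.254, z(0.430) = -0.176, d' = 1.430
Δd' = d'_Condition A − d'_Condition B = 0.876 − 1.430 = -0.554
Condition B has the higher sensitivity.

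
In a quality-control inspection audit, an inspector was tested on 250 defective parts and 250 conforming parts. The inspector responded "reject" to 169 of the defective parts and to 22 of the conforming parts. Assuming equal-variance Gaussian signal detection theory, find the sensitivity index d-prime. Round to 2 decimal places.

d-prime = 1.81

H = 169/250 = 0.6760
FA = 22/250 = 0.0880
Φ⁻¹(0.6760) = 0.457, Φ⁻¹(0.0880) = -1.353
d' = z(H) − z(FA) = 0.457 − (-1.353) = 1.810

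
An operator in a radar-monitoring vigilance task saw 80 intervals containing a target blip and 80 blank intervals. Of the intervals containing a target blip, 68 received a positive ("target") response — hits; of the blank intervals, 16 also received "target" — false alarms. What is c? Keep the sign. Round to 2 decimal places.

c = -0.10

H = 68/80 = 0.8500
FA = 16/80 = 0.2000
z(H) = 1.036
z(FA) = -0.842
c = −½·[z(H) + z(FA)] = −0.5 × (1.036 + (-0.842)) = -0.097
c < 0: the operator has a liberal response bias.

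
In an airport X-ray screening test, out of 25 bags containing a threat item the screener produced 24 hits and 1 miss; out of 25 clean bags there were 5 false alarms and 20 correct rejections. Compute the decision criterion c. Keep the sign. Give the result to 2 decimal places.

c = -0.45

H = 24/25 = 0.9600
FA = 5/25 = 0.2000
Φ⁻¹(H) = Φ⁻¹(0.9600) = 1.751
Φ⁻¹(FA) = Φ⁻¹(0.2000) = -0.842
c = −½·[z(H) + z(FA)] = −0.5 × (1.751 + (-0.842)) = -0.4545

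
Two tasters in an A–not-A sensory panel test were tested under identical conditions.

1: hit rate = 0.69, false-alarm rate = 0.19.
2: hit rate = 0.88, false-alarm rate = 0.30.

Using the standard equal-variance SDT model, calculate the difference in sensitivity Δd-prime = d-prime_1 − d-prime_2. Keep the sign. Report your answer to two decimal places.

Δd-prime = -0.33

1: z(0.69) = 0.496, z(0.19) = -0.878, d' = 1.374
2: z(0.88) = 1.175, z(0.30) = -0.524, d' = 1.699
Δd' = d'_1 − d'_2 = 1.374 − 1.699 = -0.325
2 has the higher sensitivity.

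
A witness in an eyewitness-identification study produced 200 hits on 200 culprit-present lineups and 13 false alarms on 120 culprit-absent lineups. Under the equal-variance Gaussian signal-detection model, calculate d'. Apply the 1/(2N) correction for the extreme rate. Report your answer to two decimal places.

The hit rate is 200/200 = 1, so apply the 1/(2N) correction: H → 1 − 1/(2·200) = 0.99750.
z(H) = z(0.99750) = 2.807
z(FA) = z(0.10833) = -1.235
d' = 2.807 − (-1.235) = 4.042

d' = 4.04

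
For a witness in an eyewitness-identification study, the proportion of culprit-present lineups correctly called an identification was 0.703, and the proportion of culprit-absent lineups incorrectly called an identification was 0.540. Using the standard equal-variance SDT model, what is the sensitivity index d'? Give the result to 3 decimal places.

z(H) = z(0.703) = 0.5330
z(FA) = z(0.540) = 0.1004
d' = z(H) − z(FA) = 0.5330 − 0.1004 = 0.4326

d' = 0.433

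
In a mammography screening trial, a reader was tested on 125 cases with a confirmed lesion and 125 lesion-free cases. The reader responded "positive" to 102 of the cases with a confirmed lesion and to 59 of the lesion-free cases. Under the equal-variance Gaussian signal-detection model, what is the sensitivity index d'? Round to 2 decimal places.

d' = 0.97

H = 102/125 = 0.8160
FA = 59/125 = 0.4720
z(0.8160) = 0.9002, z(0.4720) = -0.0702
d' = z(H) − z(FA) = 0.9002 − (-0.0702) = 0.9704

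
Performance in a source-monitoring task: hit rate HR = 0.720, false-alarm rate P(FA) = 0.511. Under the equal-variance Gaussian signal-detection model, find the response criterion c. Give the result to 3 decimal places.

z(H) = z(0.720) = 0.5828
z(FA) = z(0.511) = 0.0276
c = −½·[z(H) + z(FA)] = −0.5 × (0.5828 + 0.0276) = -0.3052

c = -0.305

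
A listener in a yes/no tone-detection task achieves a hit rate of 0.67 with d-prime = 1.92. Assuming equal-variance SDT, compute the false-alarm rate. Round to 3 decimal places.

z(hit rate) = z(0.67) = 0.4399
z(FA) = z(H) − d' = 0.4399 − 1.92 = -1.4801
false-alarm rate = Φ(-1.4801) = 0.0694

false-alarm rate = 0.069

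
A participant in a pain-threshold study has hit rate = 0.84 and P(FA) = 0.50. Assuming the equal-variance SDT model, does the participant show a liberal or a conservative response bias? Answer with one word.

z(H) = 0.994, z(FA) = 0.000
c = −½·(z(H) + z(FA)) = -0.497
c < 0 → liberal criterion (biased toward responding “yes”).

liberal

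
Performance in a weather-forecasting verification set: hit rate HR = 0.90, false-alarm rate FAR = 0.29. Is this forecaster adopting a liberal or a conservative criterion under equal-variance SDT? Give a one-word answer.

liberal

z(H) = 1.282, z(FA) = -0.553
c = −½·(z(H) + z(FA)) = -0.3645
c < 0 → liberal criterion (biased toward responding “yes”).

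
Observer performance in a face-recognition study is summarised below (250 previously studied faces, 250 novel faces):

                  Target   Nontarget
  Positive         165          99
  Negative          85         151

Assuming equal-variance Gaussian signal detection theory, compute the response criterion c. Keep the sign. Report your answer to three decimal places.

c = -0.074

H = 165/250 = 0.6600
FA = 99/250 = 0.3960
z(H) = 0.4125
z(FA) = -0.2637
c = −½·[z(H) + z(FA)] = −0.5 × (0.4125 + (-0.2637)) = -0.0744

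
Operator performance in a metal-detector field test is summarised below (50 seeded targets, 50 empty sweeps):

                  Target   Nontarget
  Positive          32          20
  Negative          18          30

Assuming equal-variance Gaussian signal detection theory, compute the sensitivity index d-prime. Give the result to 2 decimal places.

d-prime = 0.61

H = 32/50 = 0.6400
FA = 20/50 = 0.4000
z(H) = 0.358
z(FA) = -0.253
d' = z(H) − z(FA) = 0.358 − (-0.253) = 0.611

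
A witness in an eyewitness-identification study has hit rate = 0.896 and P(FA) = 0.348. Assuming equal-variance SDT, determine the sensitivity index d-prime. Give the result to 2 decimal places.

d-prime = 1.65

z(0.896) = 1.2591, z(0.348) = -0.3907
d' = z(H) − z(FA) = 1.2591 − (-0.3907) = 1.6498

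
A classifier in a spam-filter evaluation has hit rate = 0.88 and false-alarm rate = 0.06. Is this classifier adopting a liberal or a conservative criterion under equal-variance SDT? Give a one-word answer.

z(H) = 1.175, z(FA) = -1.555
c = −½·(z(H) + z(FA)) = 0.190
c > 0 → conservative criterion (biased toward responding “no”).

conservative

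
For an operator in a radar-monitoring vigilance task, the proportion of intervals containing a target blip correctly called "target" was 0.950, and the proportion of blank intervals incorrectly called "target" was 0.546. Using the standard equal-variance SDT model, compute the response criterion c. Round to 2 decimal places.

c = -0.88

z(H) = z(0.950) = 1.6449
z(FA) = z(0.546) = 0.1156
c = −½·[z(H) + z(FA)] = −0.5 × (1.6449 + 0.1156) = -0.88025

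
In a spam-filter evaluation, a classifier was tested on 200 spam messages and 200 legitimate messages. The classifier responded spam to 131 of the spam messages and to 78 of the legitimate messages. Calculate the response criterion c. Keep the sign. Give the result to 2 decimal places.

c = -0.06

H = 131/200 = 0.6550
FA = 78/200 = 0.3900
z(0.6550) = 0.3989, z(0.3900) = -0.2793
c = −½·[z(H) + z(FA)] = −0.5 × (0.3989 + (-0.2793)) = -0.0598
c < 0: the classifier has a liberal response bias.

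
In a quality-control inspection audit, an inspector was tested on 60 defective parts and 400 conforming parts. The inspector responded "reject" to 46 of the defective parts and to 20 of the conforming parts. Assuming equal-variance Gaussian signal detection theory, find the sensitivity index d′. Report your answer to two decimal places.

H = 46/60 = 0.7667
FA = 20/400 = 0.0500
z(H) = z(0.7667) = 0.7280
z(FA) = z(0.0500) = -1.6449
d' = z(H) − z(FA) = 0.7280 − (-1.6449) = 2.3729

d′ = 2.37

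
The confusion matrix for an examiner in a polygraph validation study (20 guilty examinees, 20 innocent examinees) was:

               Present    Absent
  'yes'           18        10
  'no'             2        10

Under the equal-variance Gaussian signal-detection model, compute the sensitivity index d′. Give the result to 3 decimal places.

d′ = 1.282

H = 18/20 = 0.9000
FA = 10/20 = 0.5000
z(H) = z(0.9000) = 1.2816
z(FA) = z(0.5000) = 0.0000
d' = z(H) − z(FA) = 1.2816 − 0.0000 = 1.2816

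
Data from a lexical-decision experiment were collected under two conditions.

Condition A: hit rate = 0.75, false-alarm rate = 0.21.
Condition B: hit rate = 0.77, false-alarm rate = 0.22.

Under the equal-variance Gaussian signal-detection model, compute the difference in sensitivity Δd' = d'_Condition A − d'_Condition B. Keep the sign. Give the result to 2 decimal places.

Condition A: z(0.75) = 0.674, z(0.21) = -0.806, d' = 1.480
Condition B: z(0.77) = 0.739, z(0.22) = -0.772, d' = 1.511
Δd' = d'_Condition A − d'_Condition B = 1.480 − 1.511 = -0.031
Condition B has the higher sensitivity.

Δd' = -0.03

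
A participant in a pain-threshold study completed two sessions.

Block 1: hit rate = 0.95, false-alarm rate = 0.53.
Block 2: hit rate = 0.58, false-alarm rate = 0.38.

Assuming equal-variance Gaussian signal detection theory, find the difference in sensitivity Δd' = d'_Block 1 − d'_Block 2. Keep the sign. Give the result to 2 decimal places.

Δd' = 1.06

Block 1: z(0.95) = 1.645, z(0.53) = 0.075, d' = 1.570
Block 2: z(0.58) = 0.202, z(0.38) = -0.305, d' = 0.507
Δd' = d'_Block 1 − d'_Block 2 = 1.570 − 0.507 = 1.063
Block 1 has the higher sensitivity.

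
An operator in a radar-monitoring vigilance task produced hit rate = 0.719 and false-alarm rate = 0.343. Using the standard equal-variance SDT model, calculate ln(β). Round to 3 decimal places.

ln β = -0.086

z(0.719) = 0.5799, z(0.343) = -0.4043
ln β = −½·[z(H)² − z(FA)²] = −0.5 × (0.3363 − 0.1635) = -0.0864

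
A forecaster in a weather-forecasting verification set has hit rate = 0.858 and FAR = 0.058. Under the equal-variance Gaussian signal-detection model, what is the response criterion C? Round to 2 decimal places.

C = 0.25

Φ⁻¹(0.858) = 1.071, Φ⁻¹(0.058) = -1.572
c = −½·[z(H) + z(FA)] = −0.5 × (1.071 + (-1.572)) = 0.2505
c > 0: the forecaster has a conservative response bias.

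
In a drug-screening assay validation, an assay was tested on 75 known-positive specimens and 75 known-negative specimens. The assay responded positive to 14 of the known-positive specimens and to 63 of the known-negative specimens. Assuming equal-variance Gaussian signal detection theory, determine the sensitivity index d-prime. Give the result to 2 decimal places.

d-prime = -1.88

H = 14/75 = 0.1867
FA = 63/75 = 0.8400
z(H) = -0.8901
z(FA) = 0.9945
d' = z(H) − z(FA) = -0.8901 − 0.9945 = -1.8846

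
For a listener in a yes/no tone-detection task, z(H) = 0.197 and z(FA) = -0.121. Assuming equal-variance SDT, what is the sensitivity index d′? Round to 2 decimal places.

d' = z(H) − z(FA) = 0.197 − (-0.121) = 0.318

d′ = 0.32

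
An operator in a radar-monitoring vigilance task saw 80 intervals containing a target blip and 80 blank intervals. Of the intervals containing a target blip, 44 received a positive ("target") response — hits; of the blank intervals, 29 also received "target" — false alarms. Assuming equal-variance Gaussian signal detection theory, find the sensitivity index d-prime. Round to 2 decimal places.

d-prime = 0.48

H = 44/80 = 0.5500
FA = 29/80 = 0.3625
z(H) = z(0.5500) = 0.126
z(FA) = z(0.3625) = -0.352
d' = z(H) − z(FA) = 0.126 − (-0.352) = 0.478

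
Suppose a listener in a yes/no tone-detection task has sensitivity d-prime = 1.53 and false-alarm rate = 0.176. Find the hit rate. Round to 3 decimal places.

z(false-alarm rate) = z(0.176) = -0.9307
z(H) = z(FA) + d' = -0.9307 + 1.53 = 0.5993
hit rate = Φ(0.5993) = 0.7255

hit rate = 0.726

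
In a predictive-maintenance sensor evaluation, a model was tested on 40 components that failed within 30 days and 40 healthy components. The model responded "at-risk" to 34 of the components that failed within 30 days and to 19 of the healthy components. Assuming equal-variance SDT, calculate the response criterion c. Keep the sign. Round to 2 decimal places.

H = 34/40 = 0.8500
FA = 19/40 = 0.4750
z(H) = 1.0364
z(FA) = -0.0627
c = −½·[z(H) + z(FA)] = −0.5 × (1.0364 + (-0.0627)) = -0.48685

c = -0.49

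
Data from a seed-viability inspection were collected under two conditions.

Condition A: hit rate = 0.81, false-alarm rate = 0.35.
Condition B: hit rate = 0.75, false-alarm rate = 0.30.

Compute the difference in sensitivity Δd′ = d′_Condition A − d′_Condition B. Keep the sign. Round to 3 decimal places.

Condition A: z(0.81) = 0.8779, z(0.35) = -0.3853, d' = 1.2632
Condition B: z(0.75) = 0.6745, z(0.30) = -0.5244, d' = 1.1989
Δd' = d'_Condition A − d'_Condition B = 1.2632 − 1.1989 = 0.0643
Condition A has the higher sensitivity.

Δd′ = 0.064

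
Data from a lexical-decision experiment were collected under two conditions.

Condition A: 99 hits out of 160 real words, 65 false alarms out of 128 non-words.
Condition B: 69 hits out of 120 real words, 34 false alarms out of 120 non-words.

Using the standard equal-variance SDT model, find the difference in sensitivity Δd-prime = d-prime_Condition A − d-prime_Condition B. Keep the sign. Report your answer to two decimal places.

Δd-prime = -0.48

Condition A: z(0.6188) = 0.302, z(0.5078) = 0.020, d' = 0.282
Condition B: z(0.5750) = 0.189, z(0.2833) = -0.573, d' = 0.762
Δd' = d'_Condition A − d'_Condition B = 0.282 − 0.762 = -0.480
Condition B has the higher sensitivity.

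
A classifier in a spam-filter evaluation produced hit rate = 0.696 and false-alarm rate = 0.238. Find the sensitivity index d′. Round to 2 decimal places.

Φ⁻¹(0.696) = 0.5129, Φ⁻¹(0.238) = -0.7128
d' = z(H) − z(FA) = 0.5129 − (-0.7128) = 1.2257

d′ = 1.23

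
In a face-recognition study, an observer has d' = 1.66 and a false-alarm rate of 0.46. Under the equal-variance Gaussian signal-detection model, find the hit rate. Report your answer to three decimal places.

z(false-alarm rate) = z(0.46) = -0.1004
z(H) = z(FA) + d' = -0.1004 + 1.66 = 1.5596
hit rate = Φ(1.5596) = 0.9406

hit rate = 0.941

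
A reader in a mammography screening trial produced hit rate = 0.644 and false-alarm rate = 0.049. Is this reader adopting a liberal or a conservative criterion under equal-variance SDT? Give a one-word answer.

z(H) = 0.369, z(FA) = -1.655
c = −½·(z(H) + z(FA)) = 0.643
c > 0 → conservative criterion (biased toward responding “no”).

conservative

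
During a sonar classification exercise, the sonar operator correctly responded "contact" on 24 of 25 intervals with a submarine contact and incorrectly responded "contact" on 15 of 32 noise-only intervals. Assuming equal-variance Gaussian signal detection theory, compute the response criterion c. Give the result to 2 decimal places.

H = 24/25 = 0.9600
FA = 15/32 = 0.4688
Φ⁻¹(H) = 1.7507
Φ⁻¹(FA) = -0.0783
c = −½·[z(H) + z(FA)] = −0.5 × (1.7507 + (-0.0783)) = -0.8362
c < 0: the sonar operator has a liberal response bias.

c = -0.84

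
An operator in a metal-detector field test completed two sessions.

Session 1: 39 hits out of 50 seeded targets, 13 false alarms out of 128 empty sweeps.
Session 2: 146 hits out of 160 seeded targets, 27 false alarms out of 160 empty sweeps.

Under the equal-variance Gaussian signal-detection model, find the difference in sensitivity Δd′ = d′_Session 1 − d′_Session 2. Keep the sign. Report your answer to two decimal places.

Session 1: z(0.7800) = 0.772, z(0.1016) = -1.272, d' = 2.044
Session 2: z(0.9125) = 1.356, z(0.1688) = -0.959, d' = 2.315
Δd' = d'_Session 1 − d'_Session 2 = 2.044 − 2.315 = -0.271
Session 2 has the higher sensitivity.

Δd′ = -0.27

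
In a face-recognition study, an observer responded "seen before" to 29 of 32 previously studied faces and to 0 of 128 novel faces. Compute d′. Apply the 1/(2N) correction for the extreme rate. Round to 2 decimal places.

The false-alarm rate is 0/128 = 0, so apply the 1/(2N) correction: FA → 1/(2·128) = 0.00391.
z(H) = z(0.90625) = 1.318
z(FA) = z(0.00391) = -2.660
d' = 1.318 − (-2.660) = 3.978

d′ = 3.98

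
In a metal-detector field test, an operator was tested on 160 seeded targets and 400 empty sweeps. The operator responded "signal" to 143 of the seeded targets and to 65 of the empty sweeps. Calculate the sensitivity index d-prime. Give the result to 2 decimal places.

d-prime = 2.23

H = 143/160 = 0.8938
FA = 65/400 = 0.1625
z(H) = 1.2470
z(FA) = -0.9842
d' = z(H) − z(FA) = 1.2470 − (-0.9842) = 2.2312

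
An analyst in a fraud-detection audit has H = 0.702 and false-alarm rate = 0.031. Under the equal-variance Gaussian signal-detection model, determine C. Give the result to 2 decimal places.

z(H) = 0.530
z(FA) = -1.866
c = −½·[z(H) + z(FA)] = −0.5 × (0.530 + (-1.866)) = 0.668
c > 0: the analyst has a conservative response bias.

C = 0.67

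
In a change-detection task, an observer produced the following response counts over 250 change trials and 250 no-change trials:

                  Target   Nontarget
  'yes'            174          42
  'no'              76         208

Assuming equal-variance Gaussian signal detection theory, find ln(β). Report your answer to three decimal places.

ln β = 0.331

H = 174/250 = 0.6960
FA = 42/250 = 0.1680
Φ⁻¹(H) = Φ⁻¹(0.6960) = 0.5129
Φ⁻¹(FA) = Φ⁻¹(0.1680) = -0.9621
ln β = −½·[z(H)² − z(FA)²] = −0.5 × (0.2631 − 0.9256) = 0.33125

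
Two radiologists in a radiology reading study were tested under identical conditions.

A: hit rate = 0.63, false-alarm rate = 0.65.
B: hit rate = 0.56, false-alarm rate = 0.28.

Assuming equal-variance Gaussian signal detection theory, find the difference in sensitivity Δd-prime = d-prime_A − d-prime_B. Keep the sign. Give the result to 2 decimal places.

Δd-prime = -0.79

A: z(0.63) = 0.332, z(0.65) = 0.385, d' = -0.053
B: z(0.56) = 0.151, z(0.28) = -0.583, d' = 0.734
Δd' = d'_A − d'_B = -0.053 − 0.734 = -0.787
B has the higher sensitivity.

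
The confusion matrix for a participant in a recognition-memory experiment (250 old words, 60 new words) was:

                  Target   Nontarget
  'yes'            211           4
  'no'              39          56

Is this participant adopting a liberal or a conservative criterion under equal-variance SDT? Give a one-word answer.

conservative

z(H) = 1.011, z(FA) = -1.501
c = −½·(z(H) + z(FA)) = 0.245
c > 0 → conservative criterion (biased toward responding “no”).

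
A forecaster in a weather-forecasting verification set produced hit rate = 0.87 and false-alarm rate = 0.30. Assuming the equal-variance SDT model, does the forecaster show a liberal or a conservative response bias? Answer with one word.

z(H) = 1.126, z(FA) = -0.524
c = −½·(z(H) + z(FA)) = -0.301
c < 0 → liberal criterion (biased toward responding “yes”).

liberal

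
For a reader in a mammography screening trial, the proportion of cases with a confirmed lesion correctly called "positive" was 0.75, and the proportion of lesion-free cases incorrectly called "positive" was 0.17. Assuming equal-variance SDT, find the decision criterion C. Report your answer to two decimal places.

C = 0.14

z(0.75) = 0.674, z(0.17) = -0.954
c = −½·[z(H) + z(FA)] = −0.5 × (0.674 + (-0.954)) = 0.140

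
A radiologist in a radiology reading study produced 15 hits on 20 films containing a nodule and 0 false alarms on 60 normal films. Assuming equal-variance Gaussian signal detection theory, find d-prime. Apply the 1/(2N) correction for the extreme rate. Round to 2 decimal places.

The false-alarm rate is 0/60 = 0, so apply the 1/(2N) correction: FA → 1/(2·60) = 0.00833.
z(H) = z(0.75000) = 0.674
z(FA) = z(0.00833) = -2.394
d' = 0.674 − (-2.394) = 3.068

d-prime = 3.07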